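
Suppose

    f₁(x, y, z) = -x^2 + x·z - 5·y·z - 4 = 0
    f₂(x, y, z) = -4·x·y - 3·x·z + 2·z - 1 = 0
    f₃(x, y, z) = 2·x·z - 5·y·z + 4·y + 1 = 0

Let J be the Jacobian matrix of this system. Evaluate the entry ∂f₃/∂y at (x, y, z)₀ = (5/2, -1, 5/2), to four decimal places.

-8.5000

∂f₃/∂y = -5·z + 4.
At (5/2, -1, 5/2) this is -8.5000.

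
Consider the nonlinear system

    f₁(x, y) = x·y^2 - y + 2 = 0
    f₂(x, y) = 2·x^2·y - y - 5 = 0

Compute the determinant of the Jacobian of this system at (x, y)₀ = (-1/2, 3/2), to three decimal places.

J = [[y^2, 2·x·y - 1], [4·x·y, 2·x^2 - 1]].
At the point, J = [[2.250, -2.500], [-3.000, -0.500]].
det J = -8.625.

-8.625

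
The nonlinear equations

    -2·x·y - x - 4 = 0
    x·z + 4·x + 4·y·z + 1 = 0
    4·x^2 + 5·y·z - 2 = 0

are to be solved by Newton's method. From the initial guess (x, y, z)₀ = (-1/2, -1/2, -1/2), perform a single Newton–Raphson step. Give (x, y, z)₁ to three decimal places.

(-0.767, 3.500, -3.973)

At (-1/2, -1/2, -1/2): F = (-4.000, 0.250, 0.250).
Jacobian J = [[-2·y - 1, -2·x, 0], [z + 4, 4·z, x + 4·y], [8·x, 5·z, 5·y]].
At the point, J = [[0.000, 1.000, 0.000], [3.500, -2.000, -2.500], [-4.000, -2.500, -2.500]] (det J = 18.750).
Solving J·Δ = −F gives Δ = (-0.267, 4.000, -3.473).
Then the next iterate is (x, y, z)₁ = (-0.767, 3.500, -3.973).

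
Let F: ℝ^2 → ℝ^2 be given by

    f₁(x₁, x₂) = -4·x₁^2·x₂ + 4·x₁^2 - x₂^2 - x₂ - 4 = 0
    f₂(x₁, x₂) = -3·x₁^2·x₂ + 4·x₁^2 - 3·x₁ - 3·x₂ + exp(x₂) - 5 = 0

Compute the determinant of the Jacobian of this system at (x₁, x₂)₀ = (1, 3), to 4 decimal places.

-368.3686

J = [[-8·x₁·x₂ + 8·x₁, -4·x₁^2 - 2·x₂ - 1], [-6·x₁·x₂ + 8·x₁ - 3, -3·x₁^2 + exp(x₂) - 3]].
At the point, J = [[-16.0000, -11.0000], [-13.0000, 14.085537]].
det J = -368.3686.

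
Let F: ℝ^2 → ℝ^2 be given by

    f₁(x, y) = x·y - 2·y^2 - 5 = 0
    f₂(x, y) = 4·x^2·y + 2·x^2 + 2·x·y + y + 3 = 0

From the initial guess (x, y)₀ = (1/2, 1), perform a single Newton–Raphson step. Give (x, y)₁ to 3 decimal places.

(0.395, -0.887)

At (1/2, 1): F = (-6.500, 6.500).
Jacobian J = [[y, x - 4·y], [8·x·y + 4·x + 2·y, 4·x^2 + 2·x + 1]].
At the point, J = [[1.000, -3.500], [8.000, 3.000]] (det J = 31.000).
Solving J·Δ = −F gives Δ = (-0.105, -1.887).
Then the next iterate is (x, y)₁ = (0.395, -0.887).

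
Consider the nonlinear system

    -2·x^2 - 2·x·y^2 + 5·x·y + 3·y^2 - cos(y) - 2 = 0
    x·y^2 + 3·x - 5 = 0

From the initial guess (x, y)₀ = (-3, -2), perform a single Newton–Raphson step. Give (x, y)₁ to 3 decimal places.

At (-3, -2): F = (46.41615, -26.000).
Jacobian J = [[-4·x - 2·y^2 + 5·y, -4·x·y + 5·x + 6·y + sin(y)], [y^2 + 3, 2·x·y]].
At the point, J = [[-6.000, -51.90930], [7.000, 12.000]] (det J = 291.36508).
Solving J·Δ = −F gives Δ = (2.720, 0.580).
Then the next iterate is (x, y)₁ = (-0.280, -1.420).

(-0.280, -1.420)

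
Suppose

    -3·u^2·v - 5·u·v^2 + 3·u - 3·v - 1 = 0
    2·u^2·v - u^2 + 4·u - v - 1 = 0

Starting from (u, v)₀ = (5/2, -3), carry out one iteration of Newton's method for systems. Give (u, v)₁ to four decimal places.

(1.7748, -2.1939)

At (5/2, -3): F = (-40.7500, -31.7500).
Jacobian J = [[-6·u·v - 5·v^2 + 3, -3·u^2 - 10·u·v - 3], [4·u·v - 2·u + 4, 2·u^2 - 1]].
At the point, J = [[3.0000, 53.2500], [-31.0000, 11.5000]] (det J = 1685.2500).
Solving J·Δ = −F gives Δ = (-0.7252, 0.8061).
Then the next iterate is (u, v)₁ = (1.7748, -2.1939).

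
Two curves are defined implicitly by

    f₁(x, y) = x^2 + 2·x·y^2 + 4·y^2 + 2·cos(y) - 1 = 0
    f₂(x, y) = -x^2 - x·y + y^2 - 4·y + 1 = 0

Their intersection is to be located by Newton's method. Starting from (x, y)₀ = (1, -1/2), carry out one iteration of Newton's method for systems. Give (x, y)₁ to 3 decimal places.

At (1, -1/2): F = (3.25517, 2.750).
Jacobian J = [[2·x + 2·y^2, 4·x·y + 8·y - 2·sin(y)], [-2·x - y, -x + 2·y - 4]].
At the point, J = [[2.500, -5.04115], [-1.500, -6.000]] (det J = -22.56172).
Solving J·Δ = −F gives Δ = (-0.251, 0.521).
Then the next iterate is (x, y)₁ = (0.749, 0.021).

(0.749, 0.021)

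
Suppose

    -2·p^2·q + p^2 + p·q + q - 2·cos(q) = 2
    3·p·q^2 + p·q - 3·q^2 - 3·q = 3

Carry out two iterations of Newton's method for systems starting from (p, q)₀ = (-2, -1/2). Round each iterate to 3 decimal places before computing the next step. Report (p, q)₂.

(-0.801, -0.228)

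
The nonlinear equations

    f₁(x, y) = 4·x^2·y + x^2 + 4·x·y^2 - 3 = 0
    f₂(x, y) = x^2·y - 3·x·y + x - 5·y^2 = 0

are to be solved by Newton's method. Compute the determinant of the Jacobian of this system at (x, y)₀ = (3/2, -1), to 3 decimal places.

-35.750

J = [[8·x·y + 2·x + 4·y^2, 4·x^2 + 8·x·y], [2·x·y - 3·y + 1, x^2 - 3·x - 10·y]].
At the point, J = [[-5.000, -3.000], [1.000, 7.750]].
det J = -35.750.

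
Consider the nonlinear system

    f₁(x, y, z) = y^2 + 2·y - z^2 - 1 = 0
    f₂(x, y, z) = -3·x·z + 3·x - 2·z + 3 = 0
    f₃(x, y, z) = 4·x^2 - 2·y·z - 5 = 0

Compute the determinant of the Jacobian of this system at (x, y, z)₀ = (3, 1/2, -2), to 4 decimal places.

-621.0000

J = [[0, 2·y + 2, -2·z], [-3·z + 3, 0, -3·x - 2], [8·x, -2·z, -2·y]].
At the point, J = [[0.0000, 3.0000, 4.0000], [9.0000, 0.0000, -11.0000], [24.0000, 4.0000, -1.0000]].
det J = -621.0000.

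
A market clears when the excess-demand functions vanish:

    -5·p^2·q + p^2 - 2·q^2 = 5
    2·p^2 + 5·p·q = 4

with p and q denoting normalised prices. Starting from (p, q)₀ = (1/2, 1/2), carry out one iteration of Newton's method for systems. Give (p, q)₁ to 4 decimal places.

(2.5230, -2.2414)

At (1/2, 1/2): F = (-5.8750, -2.2500).
Jacobian J = [[-10·p·q + 2·p, -5·p^2 - 4·q], [4·p + 5·q, 5·p]].
At the point, J = [[-1.5000, -3.2500], [4.5000, 2.5000]] (det J = 10.8750).
Solving J·Δ = −F gives Δ = (2.0230, -2.7414).
Then the next iterate is (p, q)₁ = (2.5230, -2.2414).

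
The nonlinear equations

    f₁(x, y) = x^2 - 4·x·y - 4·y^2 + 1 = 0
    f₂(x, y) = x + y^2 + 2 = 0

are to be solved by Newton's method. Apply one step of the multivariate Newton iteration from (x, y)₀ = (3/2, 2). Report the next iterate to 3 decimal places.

(-31.500, 8.375)

At (3/2, 2): F = (-24.750, 7.500).
Jacobian J = [[2·x - 4·y, -4·x - 8·y], [1, 2·y]].
At the point, J = [[-5.000, -22.000], [1.000, 4.000]] (det J = 2.000).
Solving J·Δ = −F gives Δ = (-33.000, 6.375).
Then the next iterate is (x, y)₁ = (-31.500, 8.375).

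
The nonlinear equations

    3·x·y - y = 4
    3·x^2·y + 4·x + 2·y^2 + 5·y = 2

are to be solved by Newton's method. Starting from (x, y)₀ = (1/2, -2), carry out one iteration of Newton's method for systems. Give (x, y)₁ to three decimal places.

(-0.397, -2.759)

At (1/2, -2): F = (-5.000, -3.500).
Jacobian J = [[3·y, 3·x - 1], [6·x·y + 4, 3·x^2 + 4·y + 5]].
At the point, J = [[-6.000, 0.500], [-2.000, -2.250]] (det J = 14.500).
Solving J·Δ = −F gives Δ = (-0.897, -0.759).
Then the next iterate is (x, y)₁ = (-0.397, -2.759).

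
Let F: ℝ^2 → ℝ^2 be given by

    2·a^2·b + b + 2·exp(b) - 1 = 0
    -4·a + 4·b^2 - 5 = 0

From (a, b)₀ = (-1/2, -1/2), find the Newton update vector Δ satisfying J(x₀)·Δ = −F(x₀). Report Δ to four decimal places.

(-1.1053, 0.6053)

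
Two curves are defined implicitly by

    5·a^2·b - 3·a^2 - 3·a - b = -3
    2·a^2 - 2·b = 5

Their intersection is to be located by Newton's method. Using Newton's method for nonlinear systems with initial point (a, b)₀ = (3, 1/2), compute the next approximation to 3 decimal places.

(2.019, 0.616)

At (3, 1/2): F = (-11.000, 12.000).
Jacobian J = [[10·a·b - 6·a - 3, 5·a^2 - 1], [4·a, -2]].
At the point, J = [[-6.000, 44.000], [12.000, -2.000]] (det J = -516.000).
Solving J·Δ = −F gives Δ = (-0.981, 0.116).
Then the next iterate is (a, b)₁ = (2.019, 0.616).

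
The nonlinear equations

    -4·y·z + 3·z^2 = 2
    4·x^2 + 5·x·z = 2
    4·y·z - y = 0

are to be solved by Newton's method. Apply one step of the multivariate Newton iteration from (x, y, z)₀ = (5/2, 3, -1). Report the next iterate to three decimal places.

(1.701, 0.286, -0.881)

At (5/2, 3, -1): F = (13.000, 10.500, -15.000).
Jacobian J = [[0, -4·z, -4·y + 6·z], [8·x + 5·z, 0, 5·x], [0, 4·z - 1, 4·y]].
At the point, J = [[0.000, 4.000, -18.000], [15.000, 0.000, 12.500], [0.000, -5.000, 12.000]] (det J = 630.000).
Solving J·Δ = −F gives Δ = (-0.799, -2.714, 0.119).
Then the next iterate is (x, y, z)₁ = (1.701, 0.286, -0.881).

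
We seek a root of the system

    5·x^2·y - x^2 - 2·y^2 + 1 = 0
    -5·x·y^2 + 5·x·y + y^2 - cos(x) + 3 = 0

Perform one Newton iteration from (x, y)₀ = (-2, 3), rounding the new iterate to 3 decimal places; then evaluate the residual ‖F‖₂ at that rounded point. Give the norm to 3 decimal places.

At (-2, 3): F = (39.000, 72.41615).
Jacobian J = [[10·x·y - 2·x, 5·x^2 - 4·y], [-5·y^2 + 5·y + sin(x), -10·x·y + 5·x + 2·y]].
At the point, J = [[-56.000, 8.000], [-30.90930, 56.000]] (det J = -2888.72562).
Solving J·Δ = −F gives Δ = (0.555, -0.987).
Then the next iterate is (x, y)₁ = (-1.445, 2.013).
Re-evaluating at (-1.445, 2.013): F = (11.82361, 21.65970), so ‖F‖₂ = 24.677.

24.677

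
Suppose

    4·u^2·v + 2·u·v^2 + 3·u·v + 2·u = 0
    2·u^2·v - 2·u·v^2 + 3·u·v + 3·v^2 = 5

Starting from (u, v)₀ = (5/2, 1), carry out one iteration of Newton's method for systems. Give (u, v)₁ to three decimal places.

At (5/2, 1): F = (42.500, 13.000).
Jacobian J = [[8·u·v + 2·v^2 + 3·v + 2, 4·u^2 + 4·u·v + 3·u], [4·u·v - 2·v^2 + 3·v, 2·u^2 - 4·u·v + 3·u + 6·v]].
At the point, J = [[27.000, 42.500], [11.000, 16.000]] (det J = -35.500).
Solving J·Δ = −F gives Δ = (3.592, -3.282).
Then the next iterate is (u, v)₁ = (6.092, -2.282).

(6.092, -2.282)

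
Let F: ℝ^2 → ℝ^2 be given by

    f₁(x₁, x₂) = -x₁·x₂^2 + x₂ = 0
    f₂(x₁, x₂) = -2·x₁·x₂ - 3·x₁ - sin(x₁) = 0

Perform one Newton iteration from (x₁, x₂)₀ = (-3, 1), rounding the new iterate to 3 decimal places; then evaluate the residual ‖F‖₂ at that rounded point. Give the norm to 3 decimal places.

4.183

At (-3, 1): F = (4.000, 15.14112).
Jacobian J = [[-x₂^2, -2·x₁·x₂ + 1], [-2·x₂ - cos(x₁) - 3, -2·x₁]].
At the point, J = [[-1.000, 7.000], [-4.01001, 6.000]] (det J = 22.07005).
Solving J·Δ = −F gives Δ = (3.715, -0.041).
Then the next iterate is (x₁, x₂)₁ = (0.715, 0.959).
Re-evaluating at (0.715, 0.959): F = (0.30143, -4.17199), so ‖F‖₂ = 4.183.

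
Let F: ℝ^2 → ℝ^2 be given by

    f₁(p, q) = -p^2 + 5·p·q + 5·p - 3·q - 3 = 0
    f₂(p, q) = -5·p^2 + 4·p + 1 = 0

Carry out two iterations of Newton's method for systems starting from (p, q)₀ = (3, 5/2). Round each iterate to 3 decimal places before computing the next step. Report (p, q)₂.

(1.216, 0.113)

At (3, 5/2): F = (33.000, -32.000).
Jacobian J = [[-2·p + 5·q + 5, 5·p - 3], [-10·p + 4, 0]].
At the point, J = [[11.500, 12.000], [-26.000, 0.000]] (det J = 312.000).
Solving J·Δ = −F gives Δ = (-1.231, -1.571).
Then the next iterate is (p, q)₁ = (1.769, 0.929).
Round to (1.769, 0.929) and repeat: F = (8.14564, -7.57080), J = [[6.107, 5.845], [-13.690, 0.000]].
Δ = (-0.553, -0.816), so (p, q)₂ = (1.216, 0.113).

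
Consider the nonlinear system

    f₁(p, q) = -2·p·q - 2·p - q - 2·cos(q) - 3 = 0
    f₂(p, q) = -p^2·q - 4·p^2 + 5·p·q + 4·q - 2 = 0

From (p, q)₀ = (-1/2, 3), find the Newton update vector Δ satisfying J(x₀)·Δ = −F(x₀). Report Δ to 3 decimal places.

(-0.015, -0.343)

At (-1/2, 3): F = (-0.02002, 0.750).
Jacobian J = [[-2·q - 2, -2·p + 2·sin(q) - 1], [-2·p·q - 8·p + 5·q, -p^2 + 5·p + 4]].
At the point, J = [[-8.000, 0.28224], [22.000, 1.250]] (det J = -16.20928).
Solving J·Δ = −F gives Δ = (-0.015, -0.343).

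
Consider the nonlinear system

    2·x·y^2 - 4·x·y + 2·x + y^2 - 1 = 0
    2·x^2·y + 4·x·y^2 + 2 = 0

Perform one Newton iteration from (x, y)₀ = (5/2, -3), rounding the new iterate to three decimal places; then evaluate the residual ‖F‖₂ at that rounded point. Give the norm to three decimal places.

28.746

At (5/2, -3): F = (88.000, 54.500).
Jacobian J = [[2·y^2 - 4·y + 2, 4·x·y - 4·x + 2·y], [4·x·y + 4·y^2, 2·x^2 + 8·x·y]].
At the point, J = [[32.000, -46.000], [6.000, -47.500]] (det J = -1244.000).
Solving J·Δ = −F gives Δ = (-1.345, 0.977).
Then the next iterate is (x, y)₁ = (1.155, -2.023).
Re-evaluating at (1.155, -2.023): F = (24.20253, 15.51002), so ‖F‖₂ = 28.746.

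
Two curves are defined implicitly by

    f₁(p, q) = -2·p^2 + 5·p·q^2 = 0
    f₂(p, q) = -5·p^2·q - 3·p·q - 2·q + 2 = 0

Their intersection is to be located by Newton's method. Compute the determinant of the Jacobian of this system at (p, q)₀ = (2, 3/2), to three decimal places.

944.000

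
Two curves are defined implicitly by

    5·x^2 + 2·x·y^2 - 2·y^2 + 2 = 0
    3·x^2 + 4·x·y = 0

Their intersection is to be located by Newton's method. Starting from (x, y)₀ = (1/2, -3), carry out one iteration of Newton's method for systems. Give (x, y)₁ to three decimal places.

(0.300, -1.275)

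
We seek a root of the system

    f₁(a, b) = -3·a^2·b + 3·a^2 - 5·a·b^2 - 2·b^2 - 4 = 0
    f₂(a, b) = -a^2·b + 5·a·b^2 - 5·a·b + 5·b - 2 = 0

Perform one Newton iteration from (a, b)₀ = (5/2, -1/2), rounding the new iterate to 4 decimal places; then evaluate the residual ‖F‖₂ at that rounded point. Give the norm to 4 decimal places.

4.7851

At (5/2, -1/2): F = (20.5000, 8.0000).
Jacobian J = [[-6·a·b + 6·a - 5·b^2, -3·a^2 - 10·a·b - 4·b], [-2·a·b + 5·b^2 - 5·b, -a^2 + 10·a·b - 5·a + 5]].
At the point, J = [[21.2500, -4.2500], [6.2500, -26.2500]] (det J = -531.2500).
Solving J·Δ = −F gives Δ = (-0.9489, 0.0788).
Then the next iterate is (a, b)₁ = (1.5511, -0.4212).
Re-evaluating at (1.5511, -0.4212): F = (4.527125, 1.549885), so ‖F‖₂ = 4.7851.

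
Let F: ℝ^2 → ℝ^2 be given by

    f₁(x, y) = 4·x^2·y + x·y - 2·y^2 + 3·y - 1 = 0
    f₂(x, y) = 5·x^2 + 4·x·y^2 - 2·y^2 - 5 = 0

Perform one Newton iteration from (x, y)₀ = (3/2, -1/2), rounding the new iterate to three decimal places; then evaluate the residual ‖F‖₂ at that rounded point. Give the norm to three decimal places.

At (3/2, -1/2): F = (-8.250, 7.250).
Jacobian J = [[8·x·y + y, 4·x^2 + x - 4·y + 3], [10·x + 4·y^2, 8·x·y - 4·y]].
At the point, J = [[-6.500, 15.500], [16.000, -4.000]] (det J = -222.000).
Solving J·Δ = −F gives Δ = (-0.358, 0.382).
Then the next iterate is (x, y)₁ = (1.142, -0.118).
Re-evaluating at (1.142, -0.118): F = (-2.13217, 1.55658), so ‖F‖₂ = 2.640.

2.640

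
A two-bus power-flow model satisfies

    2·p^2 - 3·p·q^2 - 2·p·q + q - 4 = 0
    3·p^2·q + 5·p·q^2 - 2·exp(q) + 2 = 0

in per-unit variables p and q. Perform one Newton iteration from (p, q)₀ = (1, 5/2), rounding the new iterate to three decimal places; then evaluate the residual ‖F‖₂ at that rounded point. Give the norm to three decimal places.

8.385

At (1, 5/2): F = (-23.250, 16.38501).
Jacobian J = [[4·p - 3·q^2 - 2·q, -6·p·q - 2·p + 1], [6·p·q + 5·q^2, 3·p^2 + 10·p·q - 2·exp(q)]].
At the point, J = [[-19.750, -16.000], [46.250, 3.63501]] (det J = 668.20851).
Solving J·Δ = −F gives Δ = (-0.266, -1.125).
Then the next iterate is (p, q)₁ = (0.734, 1.375).
Re-evaluating at (0.734, 1.375): F = (-7.72914, 3.25081), so ‖F‖₂ = 8.385.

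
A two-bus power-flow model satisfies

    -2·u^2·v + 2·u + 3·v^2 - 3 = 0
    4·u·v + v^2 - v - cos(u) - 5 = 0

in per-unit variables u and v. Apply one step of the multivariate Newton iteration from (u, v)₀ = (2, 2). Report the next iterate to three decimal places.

(1.543, 1.150)

At (2, 2): F = (-3.000, 13.41615).
Jacobian J = [[-4·u·v + 2, -2·u^2 + 6·v], [4·v + sin(u), 4·u + 2·v - 1]].
At the point, J = [[-14.000, 4.000], [8.90930, 11.000]] (det J = -189.63719).
Solving J·Δ = −F gives Δ = (-0.457, -0.850).
Then the next iterate is (u, v)₁ = (1.543, 1.150).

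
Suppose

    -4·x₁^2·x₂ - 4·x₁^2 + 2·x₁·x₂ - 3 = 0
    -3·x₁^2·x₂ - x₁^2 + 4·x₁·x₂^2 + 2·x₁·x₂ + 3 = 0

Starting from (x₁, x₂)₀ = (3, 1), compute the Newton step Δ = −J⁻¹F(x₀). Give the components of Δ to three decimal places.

At (3, 1): F = (-69.000, -15.000).
Jacobian J = [[-8·x₁·x₂ - 8·x₁ + 2·x₂, -4·x₁^2 + 2·x₁], [-6·x₁·x₂ - 2·x₁ + 4·x₂^2 + 2·x₂, -3·x₁^2 + 8·x₁·x₂ + 2·x₁]].
At the point, J = [[-46.000, -30.000], [-18.000, 3.000]] (det J = -678.000).
Solving J·Δ = −F gives Δ = (-0.969, -0.814).

(-0.969, -0.814)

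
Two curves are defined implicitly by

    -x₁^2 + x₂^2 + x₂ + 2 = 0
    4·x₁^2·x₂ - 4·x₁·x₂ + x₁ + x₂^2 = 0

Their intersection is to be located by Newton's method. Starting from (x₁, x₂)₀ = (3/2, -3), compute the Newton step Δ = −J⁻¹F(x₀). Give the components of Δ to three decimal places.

(-0.092, 1.205)

At (3/2, -3): F = (5.750, 1.500).
Jacobian J = [[-2·x₁, 2·x₂ + 1], [8·x₁·x₂ - 4·x₂ + 1, 4·x₁^2 - 4·x₁ + 2·x₂]].
At the point, J = [[-3.000, -5.000], [-23.000, -3.000]] (det J = -106.000).
Solving J·Δ = −F gives Δ = (-0.092, 1.205).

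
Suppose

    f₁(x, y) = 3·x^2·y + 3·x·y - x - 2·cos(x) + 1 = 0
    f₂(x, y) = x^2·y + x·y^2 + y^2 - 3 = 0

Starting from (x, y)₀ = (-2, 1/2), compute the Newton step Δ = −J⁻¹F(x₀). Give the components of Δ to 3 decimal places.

(2.444, 1.842)

At (-2, 1/2): F = (6.83229, -1.250).
Jacobian J = [[6·x·y + 3·y + 2·sin(x) - 1, 3·x^2 + 3·x], [2·x·y + y^2, x^2 + 2·x·y + 2·y]].
At the point, J = [[-7.31859, 6.000], [-1.750, 3.000]] (det J = -11.45578).
Solving J·Δ = −F gives Δ = (2.444, 1.842).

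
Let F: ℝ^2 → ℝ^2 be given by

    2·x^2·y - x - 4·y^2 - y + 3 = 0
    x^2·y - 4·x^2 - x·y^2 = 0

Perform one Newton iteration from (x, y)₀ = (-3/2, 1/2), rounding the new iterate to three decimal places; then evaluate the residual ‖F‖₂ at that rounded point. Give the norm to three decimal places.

At (-3/2, 1/2): F = (5.250, -7.500).
Jacobian J = [[4·x·y - 1, 2·x^2 - 8·y - 1], [2·x·y - 8·x - y^2, x^2 - 2·x·y]].
At the point, J = [[-4.000, -0.500], [10.250, 3.750]] (det J = -9.875).
Solving J·Δ = −F gives Δ = (1.614, -2.411).
Then the next iterate is (x, y)₁ = (0.114, -1.911).
Re-evaluating at (0.114, -1.911): F = (-9.86035, -0.49314), so ‖F‖₂ = 9.873.

9.873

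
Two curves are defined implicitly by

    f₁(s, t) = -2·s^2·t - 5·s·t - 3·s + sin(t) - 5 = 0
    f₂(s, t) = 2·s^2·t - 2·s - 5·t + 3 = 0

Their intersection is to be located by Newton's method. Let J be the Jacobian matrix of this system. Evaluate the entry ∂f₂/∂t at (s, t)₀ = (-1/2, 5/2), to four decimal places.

∂f₂/∂t = 2·s^2 - 5.
At (-1/2, 5/2) this is -4.5000.

-4.5000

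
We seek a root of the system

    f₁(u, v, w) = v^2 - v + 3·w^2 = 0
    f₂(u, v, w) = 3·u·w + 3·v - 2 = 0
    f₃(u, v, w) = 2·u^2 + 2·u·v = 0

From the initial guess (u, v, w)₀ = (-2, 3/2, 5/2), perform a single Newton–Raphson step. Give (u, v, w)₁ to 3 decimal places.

(-0.982, 0.727, 1.303)

At (-2, 3/2, 5/2): F = (19.500, -12.500, 2.000).
Jacobian J = [[0, 2·v - 1, 6·w], [3·w, 3, 3·u], [4·u + 2·v, 2·u, 0]].
At the point, J = [[0.000, 2.000, 15.000], [7.500, 3.000, -6.000], [-5.000, -4.000, 0.000]] (det J = -165.000).
Solving J·Δ = −F gives Δ = (1.018, -0.773, -1.197).
Then the next iterate is (u, v, w)₁ = (-0.982, 0.727, 1.303).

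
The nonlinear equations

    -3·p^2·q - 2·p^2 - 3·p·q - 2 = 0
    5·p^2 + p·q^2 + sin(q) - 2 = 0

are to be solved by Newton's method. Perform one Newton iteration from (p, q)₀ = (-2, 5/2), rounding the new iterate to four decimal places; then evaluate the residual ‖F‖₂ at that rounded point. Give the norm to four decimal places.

7.2780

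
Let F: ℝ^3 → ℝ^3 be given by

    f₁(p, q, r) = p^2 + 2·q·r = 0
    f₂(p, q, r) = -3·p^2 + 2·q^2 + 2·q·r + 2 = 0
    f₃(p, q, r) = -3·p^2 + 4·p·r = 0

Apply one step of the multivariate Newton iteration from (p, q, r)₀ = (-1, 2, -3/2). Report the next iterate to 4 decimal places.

(-1.2500, 1.5000, -0.7500)

At (-1, 2, -3/2): F = (-5.0000, 1.0000, 3.0000).
Jacobian J = [[2·p, 2·r, 2·q], [-6·p, 4·q + 2·r, 2·q], [-6·p + 4·r, 0, 4·p]].
At the point, J = [[-2.0000, -3.0000, 4.0000], [6.0000, 5.0000, 4.0000], [0.0000, 0.0000, -4.0000]] (det J = -32.0000).
Solving J·Δ = −F gives Δ = (-0.2500, -0.5000, 0.7500).
Then the next iterate is (p, q, r)₁ = (-1.2500, 1.5000, -0.7500).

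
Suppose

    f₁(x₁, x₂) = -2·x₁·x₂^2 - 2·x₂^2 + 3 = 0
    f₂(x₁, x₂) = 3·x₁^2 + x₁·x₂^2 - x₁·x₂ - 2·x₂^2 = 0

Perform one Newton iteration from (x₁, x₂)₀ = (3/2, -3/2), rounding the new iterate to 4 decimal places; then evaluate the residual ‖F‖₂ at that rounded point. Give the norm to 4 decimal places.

2.6516

At (3/2, -3/2): F = (-8.2500, 7.8750).
Jacobian J = [[-2·x₂^2, -4·x₁·x₂ - 4·x₂], [6·x₁ + x₂^2 - x₂, 2·x₁·x₂ - x₁ - 4·x₂]].
At the point, J = [[-4.5000, 15.0000], [12.7500, 0.0000]] (det J = -191.2500).
Solving J·Δ = −F gives Δ = (-0.6176, 0.3647).
Then the next iterate is (x₁, x₂)₁ = (0.8824, -1.1353).
Re-evaluating at (0.8824, -1.1353): F = (-1.852474, 1.897197), so ‖F‖₂ = 2.6516.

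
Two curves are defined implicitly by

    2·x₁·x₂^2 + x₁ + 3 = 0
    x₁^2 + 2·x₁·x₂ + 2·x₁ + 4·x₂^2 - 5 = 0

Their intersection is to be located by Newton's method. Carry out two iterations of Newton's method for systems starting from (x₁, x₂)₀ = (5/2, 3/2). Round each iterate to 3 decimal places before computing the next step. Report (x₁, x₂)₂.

At (5/2, 3/2): F = (16.750, 22.750).
Jacobian J = [[2·x₂^2 + 1, 4·x₁·x₂], [2·x₁ + 2·x₂ + 2, 2·x₁ + 8·x₂]].
At the point, J = [[5.500, 15.000], [10.000, 17.000]] (det J = -56.500).
Solving J·Δ = −F gives Δ = (-1.000, -0.750).
Then the next iterate is (x₁, x₂)₁ = (1.500, 0.750).
Round to (1.500, 0.750) and repeat: F = (6.18750, 4.750), J = [[2.125, 4.500], [6.500, 9.000]].
Δ = (3.389, -2.975), so (x₁, x₂)₂ = (4.889, -2.225).

(4.889, -2.225)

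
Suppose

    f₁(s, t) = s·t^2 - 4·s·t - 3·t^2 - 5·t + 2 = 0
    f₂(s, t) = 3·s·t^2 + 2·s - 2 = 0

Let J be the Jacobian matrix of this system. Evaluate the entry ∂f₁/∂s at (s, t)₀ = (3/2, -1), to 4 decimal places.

∂f₁/∂s = t^2 - 4·t.
At (3/2, -1) this is 5.0000.

5.0000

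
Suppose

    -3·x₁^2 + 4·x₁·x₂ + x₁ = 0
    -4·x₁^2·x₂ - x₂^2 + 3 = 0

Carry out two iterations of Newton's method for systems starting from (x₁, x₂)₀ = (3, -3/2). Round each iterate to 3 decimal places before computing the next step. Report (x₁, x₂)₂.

(0.384, -1.266)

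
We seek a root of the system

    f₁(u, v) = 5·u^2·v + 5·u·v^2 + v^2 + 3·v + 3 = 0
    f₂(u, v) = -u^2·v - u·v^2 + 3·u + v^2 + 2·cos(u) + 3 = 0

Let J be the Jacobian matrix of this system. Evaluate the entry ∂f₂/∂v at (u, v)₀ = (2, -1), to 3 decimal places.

∂f₂/∂v = -u^2 - 2·u·v + 2·v.
At (2, -1) this is -2.000.

-2.000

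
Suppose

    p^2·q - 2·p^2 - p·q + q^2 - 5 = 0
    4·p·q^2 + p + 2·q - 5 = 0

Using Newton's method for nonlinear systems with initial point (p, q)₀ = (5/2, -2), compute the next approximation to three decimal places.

(1.328, -1.643)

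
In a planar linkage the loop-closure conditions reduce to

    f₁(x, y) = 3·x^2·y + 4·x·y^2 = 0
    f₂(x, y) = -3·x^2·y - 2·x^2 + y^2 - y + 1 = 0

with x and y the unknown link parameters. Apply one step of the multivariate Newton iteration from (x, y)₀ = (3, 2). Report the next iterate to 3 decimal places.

(1.841, 1.444)

At (3, 2): F = (102.000, -69.000).
Jacobian J = [[6·x·y + 4·y^2, 3·x^2 + 8·x·y], [-6·x·y - 4·x, -3·x^2 + 2·y - 1]].
At the point, J = [[52.000, 75.000], [-48.000, -24.000]] (det J = 2352.000).
Solving J·Δ = −F gives Δ = (-1.159, -0.556).
Then the next iterate is (x, y)₁ = (1.841, 1.444).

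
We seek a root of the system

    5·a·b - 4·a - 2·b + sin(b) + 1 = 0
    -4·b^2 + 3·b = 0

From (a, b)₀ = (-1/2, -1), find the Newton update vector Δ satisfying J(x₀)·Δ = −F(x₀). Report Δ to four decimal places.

At (-1/2, -1): F = (6.658529, -7.0000).
Jacobian J = [[5·b - 4, 5·a + cos(b) - 2], [0, -8·b + 3]].
At the point, J = [[-9.0000, -3.959698], [0.0000, 11.0000]] (det J = -99.0000).
Solving J·Δ = −F gives Δ = (0.4599, 0.6364).

(0.4599, 0.6364)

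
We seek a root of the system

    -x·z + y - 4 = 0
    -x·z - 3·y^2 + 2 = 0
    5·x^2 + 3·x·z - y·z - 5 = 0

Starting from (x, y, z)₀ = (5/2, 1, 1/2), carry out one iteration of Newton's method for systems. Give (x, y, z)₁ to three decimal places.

(1.744, 1.286, -0.935)

At (5/2, 1, 1/2): F = (-4.250, -2.250, 29.500).
Jacobian J = [[-z, 1, -x], [-z, -6·y, -x], [10·x + 3·z, -z, 3·x - y]].
At the point, J = [[-0.500, 1.000, -2.500], [-0.500, -6.000, -2.500], [26.500, -0.500, 6.500]] (det J = -441.000).
Solving J·Δ = −F gives Δ = (-0.756, 0.286, -1.435).
Then the next iterate is (x, y, z)₁ = (1.744, 1.286, -0.935).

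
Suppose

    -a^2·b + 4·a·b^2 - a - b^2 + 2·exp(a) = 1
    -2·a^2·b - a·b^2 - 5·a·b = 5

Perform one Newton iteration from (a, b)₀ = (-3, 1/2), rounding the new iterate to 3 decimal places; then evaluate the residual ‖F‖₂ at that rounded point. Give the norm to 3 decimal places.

At (-3, 1/2): F = (-5.65043, -5.750).
Jacobian J = [[-2·a·b + 4·b^2 + 2·exp(a) - 1, -a^2 + 8·a·b - 2·b], [-4·a·b - b^2 - 5·b, -2·a^2 - 2·a·b - 5·a]].
At the point, J = [[3.09957, -22.000], [3.250, 0.000]] (det J = 71.500).
Solving J·Δ = −F gives Δ = (1.769, -0.008).
Then the next iterate is (a, b)₁ = (-1.231, 0.492).
Re-evaluating at (-1.231, 0.492): F = (-1.36454, -3.16487), so ‖F‖₂ = 3.447.

3.447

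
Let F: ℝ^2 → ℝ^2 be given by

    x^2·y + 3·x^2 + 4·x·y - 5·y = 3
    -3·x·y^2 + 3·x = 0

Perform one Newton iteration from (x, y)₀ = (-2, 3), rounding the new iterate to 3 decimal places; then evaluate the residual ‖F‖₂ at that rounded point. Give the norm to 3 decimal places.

At (-2, 3): F = (-18.000, 48.000).
Jacobian J = [[2·x·y + 6·x + 4·y, x^2 + 4·x - 5], [-3·y^2 + 3, -6·x·y]].
At the point, J = [[-12.000, -9.000], [-24.000, 36.000]] (det J = -648.000).
Solving J·Δ = −F gives Δ = (-0.333, -1.556).
Then the next iterate is (x, y)₁ = (-2.333, 1.444).
Re-evaluating at (-2.333, 1.444): F = (0.49279, 7.59487), so ‖F‖₂ = 7.611.

7.611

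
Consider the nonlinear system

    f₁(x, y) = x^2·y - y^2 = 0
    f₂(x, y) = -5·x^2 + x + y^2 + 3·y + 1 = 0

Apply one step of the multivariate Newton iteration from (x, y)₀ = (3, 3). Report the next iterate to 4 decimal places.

(2.0723, 2.5663)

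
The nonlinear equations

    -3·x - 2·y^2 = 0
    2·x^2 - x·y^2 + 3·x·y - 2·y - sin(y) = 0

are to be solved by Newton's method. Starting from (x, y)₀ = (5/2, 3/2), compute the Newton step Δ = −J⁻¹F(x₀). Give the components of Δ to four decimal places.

(-1.3751, -1.3124)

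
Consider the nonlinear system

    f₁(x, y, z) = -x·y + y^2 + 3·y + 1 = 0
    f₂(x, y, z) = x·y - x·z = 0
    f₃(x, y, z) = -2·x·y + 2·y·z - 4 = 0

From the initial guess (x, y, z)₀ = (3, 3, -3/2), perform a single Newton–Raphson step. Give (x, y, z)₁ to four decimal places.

(2.3333, 1.0000, 0.0000)

At (3, 3, -3/2): F = (10.0000, 13.5000, -31.0000).
Jacobian J = [[-y, -x + 2·y + 3, 0], [y - z, x, -x], [-2·y, -2·x + 2·z, 2·y]].
At the point, J = [[-3.0000, 6.0000, 0.0000], [4.5000, 3.0000, -3.0000], [-6.0000, -9.0000, 6.0000]] (det J = -27.0000).
Solving J·Δ = −F gives Δ = (-0.6667, -2.0000, 1.5000).
Then the next iterate is (x, y, z)₁ = (2.3333, 1.0000, 0.0000).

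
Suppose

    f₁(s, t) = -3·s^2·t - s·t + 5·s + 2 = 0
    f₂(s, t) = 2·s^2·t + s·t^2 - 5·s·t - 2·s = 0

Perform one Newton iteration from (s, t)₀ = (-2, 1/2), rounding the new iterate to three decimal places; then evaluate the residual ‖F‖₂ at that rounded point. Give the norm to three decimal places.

5.101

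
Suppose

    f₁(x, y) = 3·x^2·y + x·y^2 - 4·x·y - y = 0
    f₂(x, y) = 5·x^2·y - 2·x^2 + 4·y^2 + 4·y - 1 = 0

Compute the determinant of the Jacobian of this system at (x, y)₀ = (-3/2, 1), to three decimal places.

-200.250

J = [[6·x·y + y^2 - 4·y, 3·x^2 + 2·x·y - 4·x - 1], [10·x·y - 4·x, 5·x^2 + 8·y + 4]].
At the point, J = [[-12.000, 8.750], [-9.000, 23.250]].
det J = -200.250.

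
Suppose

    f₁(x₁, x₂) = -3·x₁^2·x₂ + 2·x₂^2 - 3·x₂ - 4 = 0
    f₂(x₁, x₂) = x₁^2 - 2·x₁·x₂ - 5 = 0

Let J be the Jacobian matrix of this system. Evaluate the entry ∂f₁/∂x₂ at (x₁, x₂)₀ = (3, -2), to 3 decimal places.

-38.000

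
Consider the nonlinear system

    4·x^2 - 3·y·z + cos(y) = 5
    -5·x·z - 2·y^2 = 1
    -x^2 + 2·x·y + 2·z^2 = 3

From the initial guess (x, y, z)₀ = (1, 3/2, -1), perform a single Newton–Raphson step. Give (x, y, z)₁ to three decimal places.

(0.631, 1.131, -1.027)

At (1, 3/2, -1): F = (3.57074, -0.500, 1.000).
Jacobian J = [[8·x, -3·z - sin(y), -3·y], [-5·z, -4·y, -5·x], [-2·x + 2·y, 2·x, 4·z]].
At the point, J = [[8.000, 2.00251, -4.500], [5.000, -6.000, -5.000], [1.000, 2.000, -4.000]] (det J = 230.03758).
Solving J·Δ = −F gives Δ = (-0.369, -0.369, -0.027).
Then the next iterate is (x, y, z)₁ = (0.631, 1.131, -1.027).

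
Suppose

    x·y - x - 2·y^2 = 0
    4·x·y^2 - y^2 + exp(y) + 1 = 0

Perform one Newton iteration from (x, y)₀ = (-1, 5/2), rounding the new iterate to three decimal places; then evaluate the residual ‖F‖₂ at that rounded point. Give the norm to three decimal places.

4.287

At (-1, 5/2): F = (-14.000, -18.06751).
Jacobian J = [[y - 1, x - 4·y], [4·y^2, 8·x·y - 2·y + exp(y)]].
At the point, J = [[1.500, -11.000], [25.000, -12.81751]] (det J = 255.77374).
Solving J·Δ = −F gives Δ = (0.075, -1.262).
Then the next iterate is (x, y)₁ = (-0.925, 1.238).
Re-evaluating at (-0.925, 1.238): F = (-3.28544, -2.75472), so ‖F‖₂ = 4.287.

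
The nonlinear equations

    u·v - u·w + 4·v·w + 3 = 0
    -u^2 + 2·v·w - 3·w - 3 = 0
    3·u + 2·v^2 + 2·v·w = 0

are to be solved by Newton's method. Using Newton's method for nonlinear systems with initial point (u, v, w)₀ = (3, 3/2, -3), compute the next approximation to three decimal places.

(1.857, 0.643, -3.357)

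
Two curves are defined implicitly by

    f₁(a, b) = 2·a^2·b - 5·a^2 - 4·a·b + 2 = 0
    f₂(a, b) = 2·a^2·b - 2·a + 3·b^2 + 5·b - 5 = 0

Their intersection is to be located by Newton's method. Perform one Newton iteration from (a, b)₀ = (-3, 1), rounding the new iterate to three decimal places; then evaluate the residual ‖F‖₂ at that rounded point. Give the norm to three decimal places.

At (-3, 1): F = (-13.000, 27.000).
Jacobian J = [[4·a·b - 10·a - 4·b, 2·a^2 - 4·a], [4·a·b - 2, 2·a^2 + 6·b + 5]].
At the point, J = [[14.000, 30.000], [-14.000, 29.000]] (det J = 826.000).
Solving J·Δ = −F gives Δ = (1.437, -0.237).
Then the next iterate is (a, b)₁ = (-1.563, 0.763).
Re-evaluating at (-1.563, 0.763): F = (-1.71660, 7.41548), so ‖F‖₂ = 7.612.

7.612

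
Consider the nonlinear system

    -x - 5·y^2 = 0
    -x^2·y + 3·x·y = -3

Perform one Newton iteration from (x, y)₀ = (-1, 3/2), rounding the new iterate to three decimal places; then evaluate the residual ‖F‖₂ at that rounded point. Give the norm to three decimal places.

2.350

At (-1, 3/2): F = (-10.250, -3.000).
Jacobian J = [[-1, -10·y], [-2·x·y + 3·y, -x^2 + 3·x]].
At the point, J = [[-1.000, -15.000], [7.500, -4.000]] (det J = 116.500).
Solving J·Δ = −F gives Δ = (0.034, -0.686).
Then the next iterate is (x, y)₁ = (-0.966, 0.814).
Re-evaluating at (-0.966, 0.814): F = (-2.34698, -0.11856), so ‖F‖₂ = 2.350.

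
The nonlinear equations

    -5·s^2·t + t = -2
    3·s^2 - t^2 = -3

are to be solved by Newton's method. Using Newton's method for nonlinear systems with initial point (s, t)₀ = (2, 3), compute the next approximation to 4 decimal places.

At (2, 3): F = (-55.0000, 6.0000).
Jacobian J = [[-10·s·t, -5·s^2 + 1], [6·s, -2·t]].
At the point, J = [[-60.0000, -19.0000], [12.0000, -6.0000]] (det J = 588.0000).
Solving J·Δ = −F gives Δ = (-0.7551, -0.5102).
Then the next iterate is (s, t)₁ = (1.2449, 2.4898).

(1.2449, 2.4898)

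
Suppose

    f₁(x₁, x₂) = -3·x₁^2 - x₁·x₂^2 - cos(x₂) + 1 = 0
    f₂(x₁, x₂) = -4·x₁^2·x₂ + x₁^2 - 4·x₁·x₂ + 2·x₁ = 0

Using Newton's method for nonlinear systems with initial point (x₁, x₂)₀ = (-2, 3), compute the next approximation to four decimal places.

(-1.4792, 2.2132)

At (-2, 3): F = (7.989992, -24.0000).
Jacobian J = [[-6·x₁ - x₂^2, -2·x₁·x₂ + sin(x₂)], [-8·x₁·x₂ + 2·x₁ - 4·x₂ + 2, -4·x₁^2 - 4·x₁]].
At the point, J = [[3.0000, 12.141120], [34.0000, -8.0000]] (det J = -436.798080).
Solving J·Δ = −F gives Δ = (0.5208, -0.7868).
Then the next iterate is (x₁, x₂)₁ = (-1.4792, 2.2132).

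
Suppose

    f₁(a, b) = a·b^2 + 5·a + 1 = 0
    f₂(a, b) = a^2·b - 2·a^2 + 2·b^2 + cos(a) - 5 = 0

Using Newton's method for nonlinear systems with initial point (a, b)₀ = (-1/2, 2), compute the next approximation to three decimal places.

At (-1/2, 2): F = (-3.500, 3.87758).
Jacobian J = [[b^2 + 5, 2·a·b], [2·a·b - 4·a - sin(a), a^2 + 4·b]].
At the point, J = [[9.000, -2.000], [0.47943, 8.250]] (det J = 75.20885).
Solving J·Δ = −F gives Δ = (0.281, -0.486).
Then the next iterate is (a, b)₁ = (-0.219, 1.514).

(-0.219, 1.514)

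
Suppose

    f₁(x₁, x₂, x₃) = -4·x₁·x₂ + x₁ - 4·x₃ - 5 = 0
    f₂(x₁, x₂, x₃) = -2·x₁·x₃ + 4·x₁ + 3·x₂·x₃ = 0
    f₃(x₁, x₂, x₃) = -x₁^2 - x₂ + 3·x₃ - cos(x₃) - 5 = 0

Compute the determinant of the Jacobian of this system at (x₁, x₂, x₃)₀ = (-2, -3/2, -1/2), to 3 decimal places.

-150.789

J = [[-4·x₂ + 1, -4·x₁, -4], [-2·x₃ + 4, 3·x₃, -2·x₁ + 3·x₂], [-2·x₁, -1, sin(x₃) + 3]].
At the point, J = [[7.000, 8.000, -4.000], [5.000, -1.500, -0.500], [4.000, -1.000, 2.52057]].
det J = -150.789.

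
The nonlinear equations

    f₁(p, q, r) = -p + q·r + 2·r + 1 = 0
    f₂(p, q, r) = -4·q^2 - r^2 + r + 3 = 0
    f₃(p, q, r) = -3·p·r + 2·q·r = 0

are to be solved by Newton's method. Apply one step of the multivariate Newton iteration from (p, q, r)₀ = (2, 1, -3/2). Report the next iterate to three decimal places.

(3.696, 1.807, 1.302)

At (2, 1, -3/2): F = (-5.500, -4.750, 6.000).
Jacobian J = [[-1, r, q + 2], [0, -8·q, -2·r + 1], [-3·r, 2·r, -3·p + 2·q]].
At the point, J = [[-1.000, -1.500, 3.000], [0.000, -8.000, 4.000], [4.500, -3.000, -4.000]] (det J = 37.000).
Solving J·Δ = −F gives Δ = (1.696, 0.807, 2.802).
Then the next iterate is (p, q, r)₁ = (3.696, 1.807, 1.302).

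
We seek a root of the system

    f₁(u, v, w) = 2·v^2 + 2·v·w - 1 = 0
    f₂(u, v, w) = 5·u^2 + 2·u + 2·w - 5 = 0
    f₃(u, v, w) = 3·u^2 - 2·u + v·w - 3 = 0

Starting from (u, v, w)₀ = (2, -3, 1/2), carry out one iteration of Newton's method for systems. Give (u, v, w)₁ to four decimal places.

(1.1986, -1.0810, -0.6848)

At (2, -3, 1/2): F = (14.0000, 20.0000, 3.5000).
Jacobian J = [[0, 4·v + 2·w, 2·v], [10·u + 2, 0, 2], [6·u - 2, w, v]].
At the point, J = [[0.0000, -11.0000, -6.0000], [22.0000, 0.0000, 2.0000], [10.0000, 0.5000, -3.0000]] (det J = -1012.0000).
Solving J·Δ = −F gives Δ = (-0.8014, 1.9190, -1.1848).
Then the next iterate is (u, v, w)₁ = (1.1986, -1.0810, -0.6848).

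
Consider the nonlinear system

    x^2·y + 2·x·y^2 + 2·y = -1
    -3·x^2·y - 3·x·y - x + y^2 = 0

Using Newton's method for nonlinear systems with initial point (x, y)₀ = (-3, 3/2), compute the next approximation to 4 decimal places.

(-2.0264, 1.4455)

At (-3, 3/2): F = (4.0000, -21.7500).
Jacobian J = [[2·x·y + 2·y^2, x^2 + 4·x·y + 2], [-6·x·y - 3·y - 1, -3·x^2 - 3·x + 2·y]].
At the point, J = [[-4.5000, -7.0000], [21.5000, -15.0000]] (det J = 218.0000).
Solving J·Δ = −F gives Δ = (0.9736, -0.0545).
Then the next iterate is (x, y)₁ = (-2.0264, 1.4455).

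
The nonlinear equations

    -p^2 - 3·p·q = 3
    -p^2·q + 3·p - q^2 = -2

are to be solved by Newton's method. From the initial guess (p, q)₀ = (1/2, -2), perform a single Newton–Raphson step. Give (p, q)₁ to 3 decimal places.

(0.536, -2.048)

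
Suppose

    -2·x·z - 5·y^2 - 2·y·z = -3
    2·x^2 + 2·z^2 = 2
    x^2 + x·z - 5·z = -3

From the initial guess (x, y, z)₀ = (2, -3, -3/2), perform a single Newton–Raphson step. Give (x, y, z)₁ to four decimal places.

At (2, -3, -3/2): F = (-45.0000, 10.5000, 11.5000).
Jacobian J = [[-2·z, -10·y - 2·z, -2·x - 2·y], [4·x, 0, 4·z], [2·x + z, 0, x - 5]].
At the point, J = [[3.0000, 33.0000, 2.0000], [8.0000, 0.0000, -6.0000], [2.5000, 0.0000, -3.0000]] (det J = 297.0000).
Solving J·Δ = −F gives Δ = (4.1667, 0.5421, 7.3056).
Then the next iterate is (x, y, z)₁ = (6.1667, -2.4579, 5.8056).

(6.1667, -2.4579, 5.8056)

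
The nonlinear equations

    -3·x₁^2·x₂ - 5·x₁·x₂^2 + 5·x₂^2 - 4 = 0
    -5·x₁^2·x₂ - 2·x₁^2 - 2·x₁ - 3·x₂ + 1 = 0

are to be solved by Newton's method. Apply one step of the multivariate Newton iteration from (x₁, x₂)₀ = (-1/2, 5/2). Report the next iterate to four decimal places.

At (-1/2, 5/2): F = (41.0000, -9.1250).
Jacobian J = [[-6·x₁·x₂ - 5·x₂^2, -3·x₁^2 - 10·x₁·x₂ + 10·x₂], [-10·x₁·x₂ - 4·x₁ - 2, -5·x₁^2 - 3]].
At the point, J = [[-23.7500, 36.7500], [12.5000, -4.2500]] (det J = -358.4375).
Solving J·Δ = −F gives Δ = (0.4494, -0.8252).
Then the next iterate is (x₁, x₂)₁ = (-0.0506, 1.6748).

(-0.0506, 1.6748)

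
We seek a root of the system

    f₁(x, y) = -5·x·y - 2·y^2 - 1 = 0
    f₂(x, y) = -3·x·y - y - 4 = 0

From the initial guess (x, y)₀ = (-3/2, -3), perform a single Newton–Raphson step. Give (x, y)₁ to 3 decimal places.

(-0.382, -1.732)

At (-3/2, -3): F = (-41.500, -14.500).
Jacobian J = [[-5·y, -5·x - 4·y], [-3·y, -3·x - 1]].
At the point, J = [[15.000, 19.500], [9.000, 3.500]] (det J = -123.000).
Solving J·Δ = −F gives Δ = (1.118, 1.268).
Then the next iterate is (x, y)₁ = (-0.382, -1.732).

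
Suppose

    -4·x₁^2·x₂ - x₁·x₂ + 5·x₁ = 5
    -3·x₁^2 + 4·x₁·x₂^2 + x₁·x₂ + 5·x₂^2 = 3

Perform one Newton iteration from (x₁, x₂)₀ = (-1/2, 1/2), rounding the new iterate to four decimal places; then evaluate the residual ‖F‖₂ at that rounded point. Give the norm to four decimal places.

At (-1/2, 1/2): F = (-7.7500, -3.2500).
Jacobian J = [[-8·x₁·x₂ - x₂ + 5, -4·x₁^2 - x₁], [-6·x₁ + 4·x₂^2 + x₂, 8·x₁·x₂ + x₁ + 10·x₂]].
At the point, J = [[6.5000, -0.5000], [4.5000, 2.5000]] (det J = 18.5000).
Solving J·Δ = −F gives Δ = (1.1351, -0.7432).
Then the next iterate is (x₁, x₂)₁ = (0.6351, -0.2432).
Re-evaluating at (0.6351, -0.2432): F = (-1.277663, -3.918526), so ‖F‖₂ = 4.1216.

4.1216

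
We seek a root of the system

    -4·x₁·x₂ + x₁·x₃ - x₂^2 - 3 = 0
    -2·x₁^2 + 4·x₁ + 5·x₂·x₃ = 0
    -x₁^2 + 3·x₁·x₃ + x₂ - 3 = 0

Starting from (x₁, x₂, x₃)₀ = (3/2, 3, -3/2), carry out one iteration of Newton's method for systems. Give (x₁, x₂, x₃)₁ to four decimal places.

(0.4378, 1.5757, -0.9538)

At (3/2, 3, -3/2): F = (-32.2500, -21.0000, -9.0000).
Jacobian J = [[-4·x₂ + x₃, -4·x₁ - 2·x₂, x₁], [-4·x₁ + 4, 5·x₃, 5·x₂], [-2·x₁ + 3·x₃, 1, 3·x₁]].
At the point, J = [[-13.5000, -12.0000, 1.5000], [-2.0000, -7.5000, 15.0000], [-7.5000, 1.0000, 4.5000]] (det J = 1812.7500).
Solving J·Δ = −F gives Δ = (-1.0622, -1.4243, 0.5462).
Then the next iterate is (x₁, x₂, x₃)₁ = (0.4378, 1.5757, -0.9538).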